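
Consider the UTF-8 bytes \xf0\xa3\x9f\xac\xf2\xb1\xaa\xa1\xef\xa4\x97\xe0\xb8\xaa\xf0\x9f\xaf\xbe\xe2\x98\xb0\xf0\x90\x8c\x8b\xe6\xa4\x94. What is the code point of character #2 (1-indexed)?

Offset 0: leading byte 0xF0 = 11110000 → 4-byte char #1 = F0 A3 9F AC.
Offset 4: leading byte 0xF2 = 11110010 → 4-byte char #2 = F2 B1 AA A1.
Leading byte 0xF2 = 11110010 matches 11110xxx → 4-byte sequence.
Byte 1: 0xF2 = 11110010, payload 010 (3 bits).
Byte 2: 0xB1 = 10110001 (10xxxxxx ✓), payload 110001.
Byte 3: 0xAA = 10101010 (10xxxxxx ✓), payload 101010.
Byte 4: 0xA1 = 10100001 (10xxxxxx ✓), payload 100001.
Concatenate: 010110001101010100001 = 0xB1AA1 (21 bits → U+B1AA1).

U+B1AA1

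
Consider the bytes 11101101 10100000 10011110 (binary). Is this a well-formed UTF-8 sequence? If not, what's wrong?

Structurally a 3-byte sequence; payload = 0xD81E.
But 0xD81E is in U+D800–U+DFFF, the surrogate range. Surrogates are not Unicode scalar values and are forbidden in UTF-8.

invalid (encodes a surrogate (U+D800–U+DFFF))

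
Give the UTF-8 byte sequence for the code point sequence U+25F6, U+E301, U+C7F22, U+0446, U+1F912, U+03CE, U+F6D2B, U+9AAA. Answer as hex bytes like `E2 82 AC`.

E2 97 B6 EE 8C 81 F3 87 BC A2 D1 86 F0 9F A4 92 CF 8E F3 B6 B4 AB E9 AA AA

U+25F6: 3-byte form → E2 97 B6.
U+E301: 3-byte form → EE 8C 81.
U+C7F22: 4-byte form → F3 87 BC A2.
U+0446: 2-byte form → D1 86.
U+1F912: 4-byte form → F0 9F A4 92.
U+03CE: 2-byte form → CF 8E.
U+F6D2B: 4-byte form → F3 B6 B4 AB.
U+9AAA: 3-byte form → E9 AA AA.
Concatenated (25 bytes): E2 97 B6 EE 8C 81 F3 87 BC A2 D1 86 F0 9F A4 92 CF 8E F3 B6 B4 AB E9 AA AA.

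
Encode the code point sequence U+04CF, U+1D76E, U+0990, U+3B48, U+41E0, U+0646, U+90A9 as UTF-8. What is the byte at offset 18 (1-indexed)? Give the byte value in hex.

1-indexed offset 18 is 0-indexed offset 17.
U+04CF → 2-byte form D3 8F at offsets 0–1.
U+1D76E → 4-byte form F0 9D 9D AE at offsets 2–5.
U+0990 → 3-byte form E0 A6 90 at offsets 6–8.
U+3B48 → 3-byte form E3 AD 88 at offsets 9–11.
U+41E0 → 3-byte form E4 87 A0 at offsets 12–14.
U+0646 → 2-byte form D9 86 at offsets 15–16.
U+90A9 → 3-byte form E9 82 A9 at offsets 17–19.
Offset 17 falls in char 7's range; it's byte 1 of E9 82 A9 = 0xE9.

0xE9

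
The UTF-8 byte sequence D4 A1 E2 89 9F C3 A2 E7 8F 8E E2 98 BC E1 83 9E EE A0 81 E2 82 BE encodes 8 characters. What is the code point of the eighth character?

Offset 0: leading byte 0xD4 = 11010100 → 2-byte char #1 = D4 A1.
Offset 2: leading byte 0xE2 = 11100010 → 3-byte char #2 = E2 89 9F.
Offset 5: leading byte 0xC3 = 11000011 → 2-byte char #3 = C3 A2.
Offset 7: leading byte 0xE7 = 11100111 → 3-byte char #4 = E7 8F 8E.
Offset 10: leading byte 0xE2 = 11100010 → 3-byte char #5 = E2 98 BC.
Offset 13: leading byte 0xE1 = 11100001 → 3-byte char #6 = E1 83 9E.
Offset 16: leading byte 0xEE = 11101110 → 3-byte char #7 = EE A0 81.
Offset 19: leading byte 0xE2 = 11100010 → 3-byte char #8 = E2 82 BE.
Leading byte 0xE2 = 11100010 matches 1110xxxx → 3-byte sequence.
Byte 1: 0xE2 = 11100010, payload 0010 (4 bits).
Byte 2: 0x82 = 10000010 (10xxxxxx ✓), payload 000010.
Byte 3: 0xBE = 10111110 (10xxxxxx ✓), payload 111110.
Concatenate: 0010000010111110 = 0x20BE (16 bits → U+20BE).

U+20BE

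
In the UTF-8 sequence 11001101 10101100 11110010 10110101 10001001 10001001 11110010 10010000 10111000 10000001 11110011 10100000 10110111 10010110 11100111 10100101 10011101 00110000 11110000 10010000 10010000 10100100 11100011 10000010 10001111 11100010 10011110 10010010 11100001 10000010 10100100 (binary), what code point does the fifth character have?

Offset 0: leading byte 0xCD = 11001101 → 2-byte char #1 = CD AC.
Offset 2: leading byte 0xF2 = 11110010 → 4-byte char #2 = F2 B5 89 89.
Offset 6: leading byte 0xF2 = 11110010 → 4-byte char #3 = F2 90 B8 81.
Offset 10: leading byte 0xF3 = 11110011 → 4-byte char #4 = F3 A0 B7 96.
Offset 14: leading byte 0xE7 = 11100111 → 3-byte char #5 = E7 A5 9D.
Leading byte 0xE7 = 11100111 matches 1110xxxx → 3-byte sequence.
Byte 1: 0xE7 = 11100111, payload 0111 (4 bits).
Byte 2: 0xA5 = 10100101 (10xxxxxx ✓), payload 100101.
Byte 3: 0x9D = 10011101 (10xxxxxx ✓), payload 011101.
Concatenate: 0111100101011101 = 0x795D (16 bits → U+795D).

U+795D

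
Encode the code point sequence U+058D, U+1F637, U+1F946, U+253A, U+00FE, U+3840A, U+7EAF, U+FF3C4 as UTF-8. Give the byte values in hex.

D6 8D F0 9F 98 B7 F0 9F A5 86 E2 94 BA C3 BE F0 B8 90 8A E7 BA AF F3 BF 8F 84

U+058D: 2-byte form → D6 8D.
U+1F637: 4-byte form → F0 9F 98 B7.
U+1F946: 4-byte form → F0 9F A5 86.
U+253A: 3-byte form → E2 94 BA.
U+00FE: 2-byte form → C3 BE.
U+3840A: 4-byte form → F0 B8 90 8A.
U+7EAF: 3-byte form → E7 BA AF.
U+FF3C4: 4-byte form → F3 BF 8F 84.
Concatenated (26 bytes): D6 8D F0 9F 98 B7 F0 9F A5 86 E2 94 BA C3 BE F0 B8 90 8A E7 BA AF F3 BF 8F 84.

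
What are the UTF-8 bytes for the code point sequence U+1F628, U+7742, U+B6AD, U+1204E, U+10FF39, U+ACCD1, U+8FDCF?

F0 9F 98 A8 E7 9D 82 EB 9A AD F0 92 81 8E F4 8F BC B9 F2 AC B3 91 F2 8F B7 8F

U+1F628: 4-byte form → F0 9F 98 A8.
U+7742: 3-byte form → E7 9D 82.
U+B6AD: 3-byte form → EB 9A AD.
U+1204E: 4-byte form → F0 92 81 8E.
U+10FF39: 4-byte form → F4 8F BC B9.
U+ACCD1: 4-byte form → F2 AC B3 91.
U+8FDCF: 4-byte form → F2 8F B7 8F.
Concatenated (26 bytes): F0 9F 98 A8 E7 9D 82 EB 9A AD F0 92 81 8E F4 8F BC B9 F2 AC B3 91 F2 8F B7 8F.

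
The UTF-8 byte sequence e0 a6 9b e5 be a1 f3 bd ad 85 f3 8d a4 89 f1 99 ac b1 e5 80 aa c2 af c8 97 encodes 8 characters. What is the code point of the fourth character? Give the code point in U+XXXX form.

U+CD909

Offset 0: leading byte 0xE0 = 11100000 → 3-byte char #1 = E0 A6 9B.
Offset 3: leading byte 0xE5 = 11100101 → 3-byte char #2 = E5 BE A1.
Offset 6: leading byte 0xF3 = 11110011 → 4-byte char #3 = F3 BD AD 85.
Offset 10: leading byte 0xF3 = 11110011 → 4-byte char #4 = F3 8D A4 89.
Leading byte 0xF3 = 11110011 matches 11110xxx → 4-byte sequence.
Byte 1: 0xF3 = 11110011, payload 011 (3 bits).
Byte 2: 0x8D = 10001101 (10xxxxxx ✓), payload 001101.
Byte 3: 0xA4 = 10100100 (10xxxxxx ✓), payload 100100.
Byte 4: 0x89 = 10001001 (10xxxxxx ✓), payload 001001.
Concatenate: 011001101100100001001 = 0xCD909 (21 bits → U+CD909).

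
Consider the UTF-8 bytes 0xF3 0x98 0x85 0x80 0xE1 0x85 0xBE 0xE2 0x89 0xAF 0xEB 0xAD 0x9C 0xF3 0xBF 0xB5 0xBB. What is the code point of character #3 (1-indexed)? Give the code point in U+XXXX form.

U+226F

Offset 0: leading byte 0xF3 = 11110011 → 4-byte char #1 = F3 98 85 80.
Offset 4: leading byte 0xE1 = 11100001 → 3-byte char #2 = E1 85 BE.
Offset 7: leading byte 0xE2 = 11100010 → 3-byte char #3 = E2 89 AF.
Leading byte 0xE2 = 11100010 matches 1110xxxx → 3-byte sequence.
Byte 1: 0xE2 = 11100010, payload 0010 (4 bits).
Byte 2: 0x89 = 10001001 (10xxxxxx ✓), payload 001001.
Byte 3: 0xAF = 10101111 (10xxxxxx ✓), payload 101111.
Concatenate: 0010001001101111 = 0x226F (16 bits → U+226F).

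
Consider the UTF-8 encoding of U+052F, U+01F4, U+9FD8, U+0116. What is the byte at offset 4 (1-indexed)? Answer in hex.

0xB4

1-indexed offset 4 is 0-indexed offset 3.
U+052F → 2-byte form D4 AF at offsets 0–1.
U+01F4 → 2-byte form C7 B4 at offsets 2–3.
Offset 3 falls in char 2's range; it's byte 2 of C7 B4 = 0xB4.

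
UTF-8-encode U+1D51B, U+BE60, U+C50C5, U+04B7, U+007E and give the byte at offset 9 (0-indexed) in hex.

0x83

U+1D51B → 4-byte form F0 9D 94 9B at offsets 0–3.
U+BE60 → 3-byte form EB B9 A0 at offsets 4–6.
U+C50C5 → 4-byte form F3 85 83 85 at offsets 7–10.
Offset 9 falls in char 3's range; it's byte 3 of F3 85 83 85 = 0x83.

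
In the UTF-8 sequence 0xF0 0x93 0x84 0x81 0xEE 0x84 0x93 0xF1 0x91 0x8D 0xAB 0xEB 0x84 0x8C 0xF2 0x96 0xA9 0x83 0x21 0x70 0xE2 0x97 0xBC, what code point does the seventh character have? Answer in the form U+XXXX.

U+0070

Offset 0: leading byte 0xF0 = 11110000 → 4-byte char #1 = F0 93 84 81.
Offset 4: leading byte 0xEE = 11101110 → 3-byte char #2 = EE 84 93.
Offset 7: leading byte 0xF1 = 11110001 → 4-byte char #3 = F1 91 8D AB.
Offset 11: leading byte 0xEB = 11101011 → 3-byte char #4 = EB 84 8C.
Offset 14: leading byte 0xF2 = 11110010 → 4-byte char #5 = F2 96 A9 83.
Offset 18: leading byte 0x21 = 00100001 → 1-byte char #6 = 21.
Offset 19: leading byte 0x70 = 01110000 → 1-byte char #7 = 70.
Leading byte 0x70 = 01110000 matches 0xxxxxxx → 1-byte sequence.
Byte 1: 0x70 = 01110000, payload 1110000 (7 bits).
Concatenate: 1110000 = 0x70 (7 bits → U+0070).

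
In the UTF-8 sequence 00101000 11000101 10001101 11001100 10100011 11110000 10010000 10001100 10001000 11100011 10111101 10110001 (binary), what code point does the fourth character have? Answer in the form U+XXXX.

Offset 0: leading byte 0x28 = 00101000 → 1-byte char #1 = 28.
Offset 1: leading byte 0xC5 = 11000101 → 2-byte char #2 = C5 8D.
Offset 3: leading byte 0xCC = 11001100 → 2-byte char #3 = CC A3.
Offset 5: leading byte 0xF0 = 11110000 → 4-byte char #4 = F0 90 8C 88.
Leading byte 0xF0 = 11110000 matches 11110xxx → 4-byte sequence.
Byte 1: 0xF0 = 11110000, payload 000 (3 bits).
Byte 2: 0x90 = 10010000 (10xxxxxx ✓), payload 010000.
Byte 3: 0x8C = 10001100 (10xxxxxx ✓), payload 001100.
Byte 4: 0x88 = 10001000 (10xxxxxx ✓), payload 001000.
Concatenate: 000010000001100001000 = 0x10308 (21 bits → U+10308).

U+10308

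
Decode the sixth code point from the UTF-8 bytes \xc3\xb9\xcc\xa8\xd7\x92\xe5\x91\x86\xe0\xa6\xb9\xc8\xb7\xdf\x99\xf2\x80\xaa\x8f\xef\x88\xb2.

Offset 0: leading byte 0xC3 = 11000011 → 2-byte char #1 = C3 B9.
Offset 2: leading byte 0xCC = 11001100 → 2-byte char #2 = CC A8.
Offset 4: leading byte 0xD7 = 11010111 → 2-byte char #3 = D7 92.
Offset 6: leading byte 0xE5 = 11100101 → 3-byte char #4 = E5 91 86.
Offset 9: leading byte 0xE0 = 11100000 → 3-byte char #5 = E0 A6 B9.
Offset 12: leading byte 0xC8 = 11001000 → 2-byte char #6 = C8 B7.
Leading byte 0xC8 = 11001000 matches 110xxxxx → 2-byte sequence.
Byte 1: 0xC8 = 11001000, payload 01000 (5 bits).
Byte 2: 0xB7 = 10110111 (10xxxxxx ✓), payload 110111.
Concatenate: 01000110111 = 0x237 (11 bits → U+0237).

U+0237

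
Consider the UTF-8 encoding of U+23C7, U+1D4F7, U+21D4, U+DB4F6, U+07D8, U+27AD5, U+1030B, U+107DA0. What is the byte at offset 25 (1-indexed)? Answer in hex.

1-indexed offset 25 is 0-indexed offset 24.
U+23C7 → 3-byte form E2 8F 87 at offsets 0–2.
U+1D4F7 → 4-byte form F0 9D 93 B7 at offsets 3–6.
U+21D4 → 3-byte form E2 87 94 at offsets 7–9.
U+DB4F6 → 4-byte form F3 9B 93 B6 at offsets 10–13.
U+07D8 → 2-byte form DF 98 at offsets 14–15.
U+27AD5 → 4-byte form F0 A7 AB 95 at offsets 16–19.
U+1030B → 4-byte form F0 90 8C 8B at offsets 20–23.
U+107DA0 → 4-byte form F4 87 B6 A0 at offsets 24–27.
Offset 24 falls in char 8's range; it's byte 1 of F4 87 B6 A0 = 0xF4.

0xF4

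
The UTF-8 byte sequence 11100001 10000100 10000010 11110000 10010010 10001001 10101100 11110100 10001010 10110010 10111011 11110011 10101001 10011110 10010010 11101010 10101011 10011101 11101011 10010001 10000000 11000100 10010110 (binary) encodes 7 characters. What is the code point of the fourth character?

Offset 0: leading byte 0xE1 = 11100001 → 3-byte char #1 = E1 84 82.
Offset 3: leading byte 0xF0 = 11110000 → 4-byte char #2 = F0 92 89 AC.
Offset 7: leading byte 0xF4 = 11110100 → 4-byte char #3 = F4 8A B2 BB.
Offset 11: leading byte 0xF3 = 11110011 → 4-byte char #4 = F3 A9 9E 92.
Leading byte 0xF3 = 11110011 matches 11110xxx → 4-byte sequence.
Byte 1: 0xF3 = 11110011, payload 011 (3 bits).
Byte 2: 0xA9 = 10101001 (10xxxxxx ✓), payload 101001.
Byte 3: 0x9E = 10011110 (10xxxxxx ✓), payload 011110.
Byte 4: 0x92 = 10010010 (10xxxxxx ✓), payload 010010.
Concatenate: 011101001011110010010 = 0xE9792 (21 bits → U+E9792).

U+E9792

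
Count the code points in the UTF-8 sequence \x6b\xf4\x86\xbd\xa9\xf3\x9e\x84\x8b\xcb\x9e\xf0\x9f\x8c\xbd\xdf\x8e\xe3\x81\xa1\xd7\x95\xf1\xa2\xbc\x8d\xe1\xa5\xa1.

10

Byte at offset 0: 0x6B = 01101011 → 1-byte char (#1). Advance 1.
Byte at offset 1: 0xF4 = 11110100 → 4-byte char (#2). Advance 4.
Byte at offset 5: 0xF3 = 11110011 → 4-byte char (#3). Advance 4.
Byte at offset 9: 0xCB = 11001011 → 2-byte char (#4). Advance 2.
Byte at offset 11: 0xF0 = 11110000 → 4-byte char (#5). Advance 4.
Byte at offset 15: 0xDF = 11011111 → 2-byte char (#6). Advance 2.
Byte at offset 17: 0xE3 = 11100011 → 3-byte char (#7). Advance 3.
Byte at offset 20: 0xD7 = 11010111 → 2-byte char (#8). Advance 2.
Byte at offset 22: 0xF1 = 11110001 → 4-byte char (#9). Advance 4.
Byte at offset 26: 0xE1 = 11100001 → 3-byte char (#10). Advance 3.
Reached end at offset 29 after 10 code points.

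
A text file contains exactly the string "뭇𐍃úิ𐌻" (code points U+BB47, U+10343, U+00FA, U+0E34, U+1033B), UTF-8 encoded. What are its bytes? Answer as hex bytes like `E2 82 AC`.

U+BB47: 3-byte form → EB AD 87.
U+10343: 4-byte form → F0 90 8D 83.
U+00FA: 2-byte form → C3 BA.
U+0E34: 3-byte form → E0 B8 B4.
U+1033B: 4-byte form → F0 90 8C BB.
Concatenated (16 bytes): EB AD 87 F0 90 8D 83 C3 BA E0 B8 B4 F0 90 8C BB.

EB AD 87 F0 90 8D 83 C3 BA E0 B8 B4 F0 90 8C BB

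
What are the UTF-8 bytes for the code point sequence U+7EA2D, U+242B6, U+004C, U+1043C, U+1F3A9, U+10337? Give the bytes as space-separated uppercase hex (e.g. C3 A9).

U+7EA2D: 4-byte form → F1 BE A8 AD.
U+242B6: 4-byte form → F0 A4 8A B6.
U+004C: 1-byte form → 4C.
U+1043C: 4-byte form → F0 90 90 BC.
U+1F3A9: 4-byte form → F0 9F 8E A9.
U+10337: 4-byte form → F0 90 8C B7.
Concatenated (21 bytes): F1 BE A8 AD F0 A4 8A B6 4C F0 90 90 BC F0 9F 8E A9 F0 90 8C B7.

F1 BE A8 AD F0 A4 8A B6 4C F0 90 90 BC F0 9F 8E A9 F0 90 8C B7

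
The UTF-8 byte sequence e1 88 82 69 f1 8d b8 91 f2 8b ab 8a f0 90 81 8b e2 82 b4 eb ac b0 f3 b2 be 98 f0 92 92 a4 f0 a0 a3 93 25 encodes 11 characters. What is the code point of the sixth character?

U+20B4

Offset 0: leading byte 0xE1 = 11100001 → 3-byte char #1 = E1 88 82.
Offset 3: leading byte 0x69 = 01101001 → 1-byte char #2 = 69.
Offset 4: leading byte 0xF1 = 11110001 → 4-byte char #3 = F1 8D B8 91.
Offset 8: leading byte 0xF2 = 11110010 → 4-byte char #4 = F2 8B AB 8A.
Offset 12: leading byte 0xF0 = 11110000 → 4-byte char #5 = F0 90 81 8B.
Offset 16: leading byte 0xE2 = 11100010 → 3-byte char #6 = E2 82 B4.
Leading byte 0xE2 = 11100010 matches 1110xxxx → 3-byte sequence.
Byte 1: 0xE2 = 11100010, payload 0010 (4 bits).
Byte 2: 0x82 = 10000010 (10xxxxxx ✓), payload 000010.
Byte 3: 0xB4 = 10110100 (10xxxxxx ✓), payload 110100.
Concatenate: 0010000010110100 = 0x20B4 (16 bits → U+20B4).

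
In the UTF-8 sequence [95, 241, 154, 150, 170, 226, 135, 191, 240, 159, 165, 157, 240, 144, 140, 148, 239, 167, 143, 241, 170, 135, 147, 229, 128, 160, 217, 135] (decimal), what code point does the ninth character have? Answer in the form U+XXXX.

Offset 0: leading byte 0x5F = 01011111 → 1-byte char #1 = 5F.
Offset 1: leading byte 0xF1 = 11110001 → 4-byte char #2 = F1 9A 96 AA.
Offset 5: leading byte 0xE2 = 11100010 → 3-byte char #3 = E2 87 BF.
Offset 8: leading byte 0xF0 = 11110000 → 4-byte char #4 = F0 9F A5 9D.
Offset 12: leading byte 0xF0 = 11110000 → 4-byte char #5 = F0 90 8C 94.
Offset 16: leading byte 0xEF = 11101111 → 3-byte char #6 = EF A7 8F.
Offset 19: leading byte 0xF1 = 11110001 → 4-byte char #7 = F1 AA 87 93.
Offset 23: leading byte 0xE5 = 11100101 → 3-byte char #8 = E5 80 A0.
Offset 26: leading byte 0xD9 = 11011001 → 2-byte char #9 = D9 87.
Leading byte 0xD9 = 11011001 matches 110xxxxx → 2-byte sequence.
Byte 1: 0xD9 = 11011001, payload 11001 (5 bits).
Byte 2: 0x87 = 10000111 (10xxxxxx ✓), payload 000111.
Concatenate: 11001000111 = 0x647 (11 bits → U+0647).

U+0647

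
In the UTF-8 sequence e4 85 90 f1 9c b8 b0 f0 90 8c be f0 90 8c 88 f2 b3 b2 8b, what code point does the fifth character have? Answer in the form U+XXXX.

U+B3C8B

Offset 0: leading byte 0xE4 = 11100100 → 3-byte char #1 = E4 85 90.
Offset 3: leading byte 0xF1 = 11110001 → 4-byte char #2 = F1 9C B8 B0.
Offset 7: leading byte 0xF0 = 11110000 → 4-byte char #3 = F0 90 8C BE.
Offset 11: leading byte 0xF0 = 11110000 → 4-byte char #4 = F0 90 8C 88.
Offset 15: leading byte 0xF2 = 11110010 → 4-byte char #5 = F2 B3 B2 8B.
Leading byte 0xF2 = 11110010 matches 11110xxx → 4-byte sequence.
Byte 1: 0xF2 = 11110010, payload 010 (3 bits).
Byte 2: 0xB3 = 10110011 (10xxxxxx ✓), payload 110011.
Byte 3: 0xB2 = 10110010 (10xxxxxx ✓), payload 110010.
Byte 4: 0x8B = 10001011 (10xxxxxx ✓), payload 001011.
Concatenate: 010110011110010001011 = 0xB3C8B (21 bits → U+B3C8B).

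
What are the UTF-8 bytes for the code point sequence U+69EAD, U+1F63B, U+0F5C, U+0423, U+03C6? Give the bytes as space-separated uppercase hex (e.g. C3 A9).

U+69EAD: 4-byte form → F1 A9 BA AD.
U+1F63B: 4-byte form → F0 9F 98 BB.
U+0F5C: 3-byte form → E0 BD 9C.
U+0423: 2-byte form → D0 A3.
U+03C6: 2-byte form → CF 86.
Concatenated (15 bytes): F1 A9 BA AD F0 9F 98 BB E0 BD 9C D0 A3 CF 86.

F1 A9 BA AD F0 9F 98 BB E0 BD 9C D0 A3 CF 86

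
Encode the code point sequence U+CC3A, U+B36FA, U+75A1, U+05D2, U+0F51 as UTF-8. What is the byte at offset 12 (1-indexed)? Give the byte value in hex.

1-indexed offset 12 is 0-indexed offset 11.
U+CC3A → 3-byte form EC B0 BA at offsets 0–2.
U+B36FA → 4-byte form F2 B3 9B BA at offsets 3–6.
U+75A1 → 3-byte form E7 96 A1 at offsets 7–9.
U+05D2 → 2-byte form D7 92 at offsets 10–11.
Offset 11 falls in char 4's range; it's byte 2 of D7 92 = 0x92.

0x92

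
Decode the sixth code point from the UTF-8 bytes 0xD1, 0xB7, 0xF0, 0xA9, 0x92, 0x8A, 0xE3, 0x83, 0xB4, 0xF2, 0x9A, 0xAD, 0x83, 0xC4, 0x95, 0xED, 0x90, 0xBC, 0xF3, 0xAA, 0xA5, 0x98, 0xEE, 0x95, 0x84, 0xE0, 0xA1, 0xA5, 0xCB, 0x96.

Offset 0: leading byte 0xD1 = 11010001 → 2-byte char #1 = D1 B7.
Offset 2: leading byte 0xF0 = 11110000 → 4-byte char #2 = F0 A9 92 8A.
Offset 6: leading byte 0xE3 = 11100011 → 3-byte char #3 = E3 83 B4.
Offset 9: leading byte 0xF2 = 11110010 → 4-byte char #4 = F2 9A AD 83.
Offset 13: leading byte 0xC4 = 11000100 → 2-byte char #5 = C4 95.
Offset 15: leading byte 0xED = 11101101 → 3-byte char #6 = ED 90 BC.
Leading byte 0xED = 11101101 matches 1110xxxx → 3-byte sequence.
Byte 1: 0xED = 11101101, payload 1101 (4 bits).
Byte 2: 0x90 = 10010000 (10xxxxxx ✓), payload 010000.
Byte 3: 0xBC = 10111100 (10xxxxxx ✓), payload 111100.
Concatenate: 1101010000111100 = 0xD43C (16 bits → U+D43C).

U+D43C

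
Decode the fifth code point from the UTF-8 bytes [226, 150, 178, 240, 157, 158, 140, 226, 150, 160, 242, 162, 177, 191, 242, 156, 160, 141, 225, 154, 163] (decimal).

Offset 0: leading byte 0xE2 = 11100010 → 3-byte char #1 = E2 96 B2.
Offset 3: leading byte 0xF0 = 11110000 → 4-byte char #2 = F0 9D 9E 8C.
Offset 7: leading byte 0xE2 = 11100010 → 3-byte char #3 = E2 96 A0.
Offset 10: leading byte 0xF2 = 11110010 → 4-byte char #4 = F2 A2 B1 BF.
Offset 14: leading byte 0xF2 = 11110010 → 4-byte char #5 = F2 9C A0 8D.
Leading byte 0xF2 = 11110010 matches 11110xxx → 4-byte sequence.
Byte 1: 0xF2 = 11110010, payload 010 (3 bits).
Byte 2: 0x9C = 10011100 (10xxxxxx ✓), payload 011100.
Byte 3: 0xA0 = 10100000 (10xxxxxx ✓), payload 100000.
Byte 4: 0x8D = 10001101 (10xxxxxx ✓), payload 001101.
Concatenate: 010011100100000001101 = 0x9C80D (21 bits → U+9C80D).

U+9C80D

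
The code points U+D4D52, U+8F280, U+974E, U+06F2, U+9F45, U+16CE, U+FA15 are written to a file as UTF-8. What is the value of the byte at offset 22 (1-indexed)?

1-indexed offset 22 is 0-indexed offset 21.
U+D4D52 → 4-byte form F3 94 B5 92 at offsets 0–3.
U+8F280 → 4-byte form F2 8F 8A 80 at offsets 4–7.
U+974E → 3-byte form E9 9D 8E at offsets 8–10.
U+06F2 → 2-byte form DB B2 at offsets 11–12.
U+9F45 → 3-byte form E9 BD 85 at offsets 13–15.
U+16CE → 3-byte form E1 9B 8E at offsets 16–18.
U+FA15 → 3-byte form EF A8 95 at offsets 19–21.
Offset 21 falls in char 7's range; it's byte 3 of EF A8 95 = 0x95.

0x95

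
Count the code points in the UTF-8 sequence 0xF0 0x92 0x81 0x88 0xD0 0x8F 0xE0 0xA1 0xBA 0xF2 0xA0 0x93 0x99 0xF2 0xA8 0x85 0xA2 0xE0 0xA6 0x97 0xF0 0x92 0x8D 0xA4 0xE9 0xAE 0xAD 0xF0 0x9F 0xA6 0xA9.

Byte at offset 0: 0xF0 = 11110000 → 4-byte char (#1). Advance 4.
Byte at offset 4: 0xD0 = 11010000 → 2-byte char (#2). Advance 2.
Byte at offset 6: 0xE0 = 11100000 → 3-byte char (#3). Advance 3.
Byte at offset 9: 0xF2 = 11110010 → 4-byte char (#4). Advance 4.
Byte at offset 13: 0xF2 = 11110010 → 4-byte char (#5). Advance 4.
Byte at offset 17: 0xE0 = 11100000 → 3-byte char (#6). Advance 3.
Byte at offset 20: 0xF0 = 11110000 → 4-byte char (#7). Advance 4.
Byte at offset 24: 0xE9 = 11101001 → 3-byte char (#8). Advance 3.
Byte at offset 27: 0xF0 = 11110000 → 4-byte char (#9). Advance 4.
Reached end at offset 31 after 9 code points.

9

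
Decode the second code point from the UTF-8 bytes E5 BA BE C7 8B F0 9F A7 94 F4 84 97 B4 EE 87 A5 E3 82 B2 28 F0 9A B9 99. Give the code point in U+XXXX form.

U+01CB

Offset 0: leading byte 0xE5 = 11100101 → 3-byte char #1 = E5 BA BE.
Offset 3: leading byte 0xC7 = 11000111 → 2-byte char #2 = C7 8B.
Leading byte 0xC7 = 11000111 matches 110xxxxx → 2-byte sequence.
Byte 1: 0xC7 = 11000111, payload 00111 (5 bits).
Byte 2: 0x8B = 10001011 (10xxxxxx ✓), payload 001011.
Concatenate: 00111001011 = 0x1CB (11 bits → U+01CB).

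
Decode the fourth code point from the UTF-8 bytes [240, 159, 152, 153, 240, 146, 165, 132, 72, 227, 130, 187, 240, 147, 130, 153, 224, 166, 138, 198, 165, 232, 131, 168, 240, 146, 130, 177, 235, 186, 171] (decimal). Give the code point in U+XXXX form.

U+30BB

Offset 0: leading byte 0xF0 = 11110000 → 4-byte char #1 = F0 9F 98 99.
Offset 4: leading byte 0xF0 = 11110000 → 4-byte char #2 = F0 92 A5 84.
Offset 8: leading byte 0x48 = 01001000 → 1-byte char #3 = 48.
Offset 9: leading byte 0xE3 = 11100011 → 3-byte char #4 = E3 82 BB.
Leading byte 0xE3 = 11100011 matches 1110xxxx → 3-byte sequence.
Byte 1: 0xE3 = 11100011, payload 0011 (4 bits).
Byte 2: 0x82 = 10000010 (10xxxxxx ✓), payload 000010.
Byte 3: 0xBB = 10111011 (10xxxxxx ✓), payload 111011.
Concatenate: 0011000010111011 = 0x30BB (16 bits → U+30BB).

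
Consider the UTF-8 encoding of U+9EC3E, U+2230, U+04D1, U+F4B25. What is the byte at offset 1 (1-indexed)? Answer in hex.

1-indexed offset 1 is 0-indexed offset 0.
U+9EC3E → 4-byte form F2 9E B0 BE at offsets 0–3.
Offset 0 falls in char 1's range; it's byte 1 of F2 9E B0 BE = 0xF2.

0xF2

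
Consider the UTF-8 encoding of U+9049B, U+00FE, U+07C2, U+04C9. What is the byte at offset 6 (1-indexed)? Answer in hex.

1-indexed offset 6 is 0-indexed offset 5.
U+9049B → 4-byte form F2 90 92 9B at offsets 0–3.
U+00FE → 2-byte form C3 BE at offsets 4–5.
Offset 5 falls in char 2's range; it's byte 2 of C3 BE = 0xBE.

0xBE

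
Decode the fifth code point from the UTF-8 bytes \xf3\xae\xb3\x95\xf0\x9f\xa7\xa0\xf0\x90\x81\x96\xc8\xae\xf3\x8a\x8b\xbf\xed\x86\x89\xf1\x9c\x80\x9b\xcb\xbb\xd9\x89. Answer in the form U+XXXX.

U+CA2FF

Offset 0: leading byte 0xF3 = 11110011 → 4-byte char #1 = F3 AE B3 95.
Offset 4: leading byte 0xF0 = 11110000 → 4-byte char #2 = F0 9F A7 A0.
Offset 8: leading byte 0xF0 = 11110000 → 4-byte char #3 = F0 90 81 96.
Offset 12: leading byte 0xC8 = 11001000 → 2-byte char #4 = C8 AE.
Offset 14: leading byte 0xF3 = 11110011 → 4-byte char #5 = F3 8A 8B BF.
Leading byte 0xF3 = 11110011 matches 11110xxx → 4-byte sequence.
Byte 1: 0xF3 = 11110011, payload 011 (3 bits).
Byte 2: 0x8A = 10001010 (10xxxxxx ✓), payload 001010.
Byte 3: 0x8B = 10001011 (10xxxxxx ✓), payload 001011.
Byte 4: 0xBF = 10111111 (10xxxxxx ✓), payload 111111.
Concatenate: 011001010001011111111 = 0xCA2FF (21 bits → U+CA2FF).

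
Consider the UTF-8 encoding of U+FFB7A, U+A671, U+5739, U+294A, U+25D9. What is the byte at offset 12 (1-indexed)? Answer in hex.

1-indexed offset 12 is 0-indexed offset 11.
U+FFB7A → 4-byte form F3 BF AD BA at offsets 0–3.
U+A671 → 3-byte form EA 99 B1 at offsets 4–6.
U+5739 → 3-byte form E5 9C B9 at offsets 7–9.
U+294A → 3-byte form E2 A5 8A at offsets 10–12.
Offset 11 falls in char 4's range; it's byte 2 of E2 A5 8A = 0xA5.

0xA5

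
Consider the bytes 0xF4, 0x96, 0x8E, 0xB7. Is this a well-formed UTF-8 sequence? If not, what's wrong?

invalid (encodes a value above U+10FFFF)

Leading byte 0xF4 = 11110100 → 4-byte form.
Payload = 0x1163B7, which exceeds U+10FFFF, the maximum Unicode code point. (Leading bytes F5–FF, or F4 followed by ≥ 0x90, are invalid.)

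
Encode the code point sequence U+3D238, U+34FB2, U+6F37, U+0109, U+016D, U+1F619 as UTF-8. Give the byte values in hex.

U+3D238: 4-byte form → F0 BD 88 B8.
U+34FB2: 4-byte form → F0 B4 BE B2.
U+6F37: 3-byte form → E6 BC B7.
U+0109: 2-byte form → C4 89.
U+016D: 2-byte form → C5 AD.
U+1F619: 4-byte form → F0 9F 98 99.
Concatenated (19 bytes): F0 BD 88 B8 F0 B4 BE B2 E6 BC B7 C4 89 C5 AD F0 9F 98 99.

F0 BD 88 B8 F0 B4 BE B2 E6 BC B7 C4 89 C5 AD F0 9F 98 99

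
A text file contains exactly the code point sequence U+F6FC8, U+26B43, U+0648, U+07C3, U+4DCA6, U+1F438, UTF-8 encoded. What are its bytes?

U+F6FC8: 4-byte form → F3 B6 BF 88.
U+26B43: 4-byte form → F0 A6 AD 83.
U+0648: 2-byte form → D9 88.
U+07C3: 2-byte form → DF 83.
U+4DCA6: 4-byte form → F1 8D B2 A6.
U+1F438: 4-byte form → F0 9F 90 B8.
Concatenated (20 bytes): F3 B6 BF 88 F0 A6 AD 83 D9 88 DF 83 F1 8D B2 A6 F0 9F 90 B8.

F3 B6 BF 88 F0 A6 AD 83 D9 88 DF 83 F1 8D B2 A6 F0 9F 90 B8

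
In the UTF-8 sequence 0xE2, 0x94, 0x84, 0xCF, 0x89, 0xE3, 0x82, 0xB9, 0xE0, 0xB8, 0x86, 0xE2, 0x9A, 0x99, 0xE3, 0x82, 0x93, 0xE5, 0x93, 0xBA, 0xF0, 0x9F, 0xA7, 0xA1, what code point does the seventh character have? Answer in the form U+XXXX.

Offset 0: leading byte 0xE2 = 11100010 → 3-byte char #1 = E2 94 84.
Offset 3: leading byte 0xCF = 11001111 → 2-byte char #2 = CF 89.
Offset 5: leading byte 0xE3 = 11100011 → 3-byte char #3 = E3 82 B9.
Offset 8: leading byte 0xE0 = 11100000 → 3-byte char #4 = E0 B8 86.
Offset 11: leading byte 0xE2 = 11100010 → 3-byte char #5 = E2 9A 99.
Offset 14: leading byte 0xE3 = 11100011 → 3-byte char #6 = E3 82 93.
Offset 17: leading byte 0xE5 = 11100101 → 3-byte char #7 = E5 93 BA.
Leading byte 0xE5 = 11100101 matches 1110xxxx → 3-byte sequence.
Byte 1: 0xE5 = 11100101, payload 0101 (4 bits).
Byte 2: 0x93 = 10010011 (10xxxxxx ✓), payload 010011.
Byte 3: 0xBA = 10111010 (10xxxxxx ✓), payload 111010.
Concatenate: 0101010011111010 = 0x54FA (16 bits → U+54FA).

U+54FA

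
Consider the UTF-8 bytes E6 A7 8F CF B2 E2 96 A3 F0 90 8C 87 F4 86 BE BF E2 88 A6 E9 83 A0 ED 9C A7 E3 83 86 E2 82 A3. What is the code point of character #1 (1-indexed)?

U+69CF

Offset 0: leading byte 0xE6 = 11100110 → 3-byte char #1 = E6 A7 8F.
Leading byte 0xE6 = 11100110 matches 1110xxxx → 3-byte sequence.
Byte 1: 0xE6 = 11100110, payload 0110 (4 bits).
Byte 2: 0xA7 = 10100111 (10xxxxxx ✓), payload 100111.
Byte 3: 0x8F = 10001111 (10xxxxxx ✓), payload 001111.
Concatenate: 0110100111001111 = 0x69CF (16 bits → U+69CF).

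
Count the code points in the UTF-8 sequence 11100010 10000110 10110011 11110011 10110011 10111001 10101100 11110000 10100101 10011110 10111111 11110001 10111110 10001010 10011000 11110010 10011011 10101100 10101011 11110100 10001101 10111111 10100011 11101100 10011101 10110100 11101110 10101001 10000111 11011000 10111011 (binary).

9

Byte at offset 0: 0xE2 = 11100010 → 3-byte char (#1). Advance 3.
Byte at offset 3: 0xF3 = 11110011 → 4-byte char (#2). Advance 4.
Byte at offset 7: 0xF0 = 11110000 → 4-byte char (#3). Advance 4.
Byte at offset 11: 0xF1 = 11110001 → 4-byte char (#4). Advance 4.
Byte at offset 15: 0xF2 = 11110010 → 4-byte char (#5). Advance 4.
Byte at offset 19: 0xF4 = 11110100 → 4-byte char (#6). Advance 4.
Byte at offset 23: 0xEC = 11101100 → 3-byte char (#7). Advance 3.
Byte at offset 26: 0xEE = 11101110 → 3-byte char (#8). Advance 3.
Byte at offset 29: 0xD8 = 11011000 → 2-byte char (#9). Advance 2.
Reached end at offset 31 after 9 code points.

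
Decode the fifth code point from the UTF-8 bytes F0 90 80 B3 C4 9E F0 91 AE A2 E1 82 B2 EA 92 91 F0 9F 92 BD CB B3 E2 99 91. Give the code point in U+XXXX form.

U+A491

Offset 0: leading byte 0xF0 = 11110000 → 4-byte char #1 = F0 90 80 B3.
Offset 4: leading byte 0xC4 = 11000100 → 2-byte char #2 = C4 9E.
Offset 6: leading byte 0xF0 = 11110000 → 4-byte char #3 = F0 91 AE A2.
Offset 10: leading byte 0xE1 = 11100001 → 3-byte char #4 = E1 82 B2.
Offset 13: leading byte 0xEA = 11101010 → 3-byte char #5 = EA 92 91.
Leading byte 0xEA = 11101010 matches 1110xxxx → 3-byte sequence.
Byte 1: 0xEA = 11101010, payload 1010 (4 bits).
Byte 2: 0x92 = 10010010 (10xxxxxx ✓), payload 010010.
Byte 3: 0x91 = 10010001 (10xxxxxx ✓), payload 010001.
Concatenate: 1010010010010001 = 0xA491 (16 bits → U+A491).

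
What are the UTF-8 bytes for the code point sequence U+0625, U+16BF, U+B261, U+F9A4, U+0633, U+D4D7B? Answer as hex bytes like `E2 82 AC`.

D8 A5 E1 9A BF EB 89 A1 EF A6 A4 D8 B3 F3 94 B5 BB

U+0625: 2-byte form → D8 A5.
U+16BF: 3-byte form → E1 9A BF.
U+B261: 3-byte form → EB 89 A1.
U+F9A4: 3-byte form → EF A6 A4.
U+0633: 2-byte form → D8 B3.
U+D4D7B: 4-byte form → F3 94 B5 BB.
Concatenated (17 bytes): D8 A5 E1 9A BF EB 89 A1 EF A6 A4 D8 B3 F3 94 B5 BB.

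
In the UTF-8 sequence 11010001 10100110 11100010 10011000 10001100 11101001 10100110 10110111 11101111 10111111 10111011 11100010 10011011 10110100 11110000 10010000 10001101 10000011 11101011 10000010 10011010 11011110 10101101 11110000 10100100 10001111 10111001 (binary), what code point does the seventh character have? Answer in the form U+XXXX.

U+B09A

Offset 0: leading byte 0xD1 = 11010001 → 2-byte char #1 = D1 A6.
Offset 2: leading byte 0xE2 = 11100010 → 3-byte char #2 = E2 98 8C.
Offset 5: leading byte 0xE9 = 11101001 → 3-byte char #3 = E9 A6 B7.
Offset 8: leading byte 0xEF = 11101111 → 3-byte char #4 = EF BF BB.
Offset 11: leading byte 0xE2 = 11100010 → 3-byte char #5 = E2 9B B4.
Offset 14: leading byte 0xF0 = 11110000 → 4-byte char #6 = F0 90 8D 83.
Offset 18: leading byte 0xEB = 11101011 → 3-byte char #7 = EB 82 9A.
Leading byte 0xEB = 11101011 matches 1110xxxx → 3-byte sequence.
Byte 1: 0xEB = 11101011, payload 1011 (4 bits).
Byte 2: 0x82 = 10000010 (10xxxxxx ✓), payload 000010.
Byte 3: 0x9A = 10011010 (10xxxxxx ✓), payload 011010.
Concatenate: 1011000010011010 = 0xB09A (16 bits → U+B09A).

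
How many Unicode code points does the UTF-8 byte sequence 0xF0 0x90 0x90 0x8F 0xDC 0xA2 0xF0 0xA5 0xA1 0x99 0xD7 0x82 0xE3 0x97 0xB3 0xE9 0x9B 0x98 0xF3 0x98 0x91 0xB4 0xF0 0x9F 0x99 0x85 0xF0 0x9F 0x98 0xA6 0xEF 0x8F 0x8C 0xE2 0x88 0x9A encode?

Byte at offset 0: 0xF0 = 11110000 → 4-byte char (#1). Advance 4.
Byte at offset 4: 0xDC = 11011100 → 2-byte char (#2). Advance 2.
Byte at offset 6: 0xF0 = 11110000 → 4-byte char (#3). Advance 4.
Byte at offset 10: 0xD7 = 11010111 → 2-byte char (#4). Advance 2.
Byte at offset 12: 0xE3 = 11100011 → 3-byte char (#5). Advance 3.
Byte at offset 15: 0xE9 = 11101001 → 3-byte char (#6). Advance 3.
Byte at offset 18: 0xF3 = 11110011 → 4-byte char (#7). Advance 4.
Byte at offset 22: 0xF0 = 11110000 → 4-byte char (#8). Advance 4.
Byte at offset 26: 0xF0 = 11110000 → 4-byte char (#9). Advance 4.
Byte at offset 30: 0xEF = 11101111 → 3-byte char (#10). Advance 3.
Byte at offset 33: 0xE2 = 11100010 → 3-byte char (#11). Advance 3.
Reached end at offset 36 after 11 code points.

11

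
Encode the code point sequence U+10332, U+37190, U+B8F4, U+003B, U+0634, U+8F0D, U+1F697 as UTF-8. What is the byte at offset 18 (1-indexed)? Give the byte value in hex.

0xF0

1-indexed offset 18 is 0-indexed offset 17.
U+10332 → 4-byte form F0 90 8C B2 at offsets 0–3.
U+37190 → 4-byte form F0 B7 86 90 at offsets 4–7.
U+B8F4 → 3-byte form EB A3 B4 at offsets 8–10.
U+003B → 1-byte form 3B at offsets 11–11.
U+0634 → 2-byte form D8 B4 at offsets 12–13.
U+8F0D → 3-byte form E8 BC 8D at offsets 14–16.
U+1F697 → 4-byte form F0 9F 9A 97 at offsets 17–20.
Offset 17 falls in char 7's range; it's byte 1 of F0 9F 9A 97 = 0xF0.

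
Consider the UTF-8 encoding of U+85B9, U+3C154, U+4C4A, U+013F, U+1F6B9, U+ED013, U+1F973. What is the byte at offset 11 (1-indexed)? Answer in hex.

0xC4

1-indexed offset 11 is 0-indexed offset 10.
U+85B9 → 3-byte form E8 96 B9 at offsets 0–2.
U+3C154 → 4-byte form F0 BC 85 94 at offsets 3–6.
U+4C4A → 3-byte form E4 B1 8A at offsets 7–9.
U+013F → 2-byte form C4 BF at offsets 10–11.
Offset 10 falls in char 4's range; it's byte 1 of C4 BF = 0xC4.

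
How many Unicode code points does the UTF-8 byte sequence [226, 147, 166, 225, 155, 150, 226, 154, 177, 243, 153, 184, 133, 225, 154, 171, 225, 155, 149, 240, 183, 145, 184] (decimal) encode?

7

Byte at offset 0: 0xE2 = 11100010 → 3-byte char (#1). Advance 3.
Byte at offset 3: 0xE1 = 11100001 → 3-byte char (#2). Advance 3.
Byte at offset 6: 0xE2 = 11100010 → 3-byte char (#3). Advance 3.
Byte at offset 9: 0xF3 = 11110011 → 4-byte char (#4). Advance 4.
Byte at offset 13: 0xE1 = 11100001 → 3-byte char (#5). Advance 3.
Byte at offset 16: 0xE1 = 11100001 → 3-byte char (#6). Advance 3.
Byte at offset 19: 0xF0 = 11110000 → 4-byte char (#7). Advance 4.
Reached end at offset 23 after 7 code points.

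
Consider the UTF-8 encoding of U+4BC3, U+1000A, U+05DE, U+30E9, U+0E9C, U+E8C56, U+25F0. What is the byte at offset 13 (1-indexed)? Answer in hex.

0xE0

1-indexed offset 13 is 0-indexed offset 12.
U+4BC3 → 3-byte form E4 AF 83 at offsets 0–2.
U+1000A → 4-byte form F0 90 80 8A at offsets 3–6.
U+05DE → 2-byte form D7 9E at offsets 7–8.
U+30E9 → 3-byte form E3 83 A9 at offsets 9–11.
U+0E9C → 3-byte form E0 BA 9C at offsets 12–14.
Offset 12 falls in char 5's range; it's byte 1 of E0 BA 9C = 0xE0.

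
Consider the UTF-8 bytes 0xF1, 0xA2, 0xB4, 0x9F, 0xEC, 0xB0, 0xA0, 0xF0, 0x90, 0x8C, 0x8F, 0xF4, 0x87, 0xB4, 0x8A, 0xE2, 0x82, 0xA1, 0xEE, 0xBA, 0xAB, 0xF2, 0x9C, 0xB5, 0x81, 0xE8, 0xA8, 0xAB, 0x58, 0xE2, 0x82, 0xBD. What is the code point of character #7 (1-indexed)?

Offset 0: leading byte 0xF1 = 11110001 → 4-byte char #1 = F1 A2 B4 9F.
Offset 4: leading byte 0xEC = 11101100 → 3-byte char #2 = EC B0 A0.
Offset 7: leading byte 0xF0 = 11110000 → 4-byte char #3 = F0 90 8C 8F.
Offset 11: leading byte 0xF4 = 11110100 → 4-byte char #4 = F4 87 B4 8A.
Offset 15: leading byte 0xE2 = 11100010 → 3-byte char #5 = E2 82 A1.
Offset 18: leading byte 0xEE = 11101110 → 3-byte char #6 = EE BA AB.
Offset 21: leading byte 0xF2 = 11110010 → 4-byte char #7 = F2 9C B5 81.
Leading byte 0xF2 = 11110010 matches 11110xxx → 4-byte sequence.
Byte 1: 0xF2 = 11110010, payload 010 (3 bits).
Byte 2: 0x9C = 10011100 (10xxxxxx ✓), payload 011100.
Byte 3: 0xB5 = 10110101 (10xxxxxx ✓), payload 110101.
Byte 4: 0x81 = 10000001 (10xxxxxx ✓), payload 000001.
Concatenate: 010011100110101000001 = 0x9CD41 (21 bits → U+9CD41).

U+9CD41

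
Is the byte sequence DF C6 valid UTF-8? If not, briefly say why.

Leading byte 0xDF = 11011111 → 2-byte form.
Byte 2 is 0xC6 = 11000110, which is not 10xxxxxx — expected a continuation byte.

invalid (non-continuation byte where continuation expected)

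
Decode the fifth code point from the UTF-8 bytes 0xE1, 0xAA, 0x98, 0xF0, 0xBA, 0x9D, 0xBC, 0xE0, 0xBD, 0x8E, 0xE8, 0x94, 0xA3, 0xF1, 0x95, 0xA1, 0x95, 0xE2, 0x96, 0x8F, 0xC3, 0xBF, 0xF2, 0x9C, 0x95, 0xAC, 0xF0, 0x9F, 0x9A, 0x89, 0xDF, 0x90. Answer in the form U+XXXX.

Offset 0: leading byte 0xE1 = 11100001 → 3-byte char #1 = E1 AA 98.
Offset 3: leading byte 0xF0 = 11110000 → 4-byte char #2 = F0 BA 9D BC.
Offset 7: leading byte 0xE0 = 11100000 → 3-byte char #3 = E0 BD 8E.
Offset 10: leading byte 0xE8 = 11101000 → 3-byte char #4 = E8 94 A3.
Offset 13: leading byte 0xF1 = 11110001 → 4-byte char #5 = F1 95 A1 95.
Leading byte 0xF1 = 11110001 matches 11110xxx → 4-byte sequence.
Byte 1: 0xF1 = 11110001, payload 001 (3 bits).
Byte 2: 0x95 = 10010101 (10xxxxxx ✓), payload 010101.
Byte 3: 0xA1 = 10100001 (10xxxxxx ✓), payload 100001.
Byte 4: 0x95 = 10010101 (10xxxxxx ✓), payload 010101.
Concatenate: 001010101100001010101 = 0x55855 (21 bits → U+55855).

U+55855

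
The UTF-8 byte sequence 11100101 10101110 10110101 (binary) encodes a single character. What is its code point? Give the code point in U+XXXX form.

U+5BB5

Leading byte 0xE5 = 11100101 matches 1110xxxx → 3-byte sequence.
Byte 1: 0xE5 = 11100101, payload 0101 (4 bits).
Byte 2: 0xAE = 10101110 (10xxxxxx ✓), payload 101110.
Byte 3: 0xB5 = 10110101 (10xxxxxx ✓), payload 110101.
Concatenate: 0101101110110101 = 0x5BB5 (16 bits → U+5BB5).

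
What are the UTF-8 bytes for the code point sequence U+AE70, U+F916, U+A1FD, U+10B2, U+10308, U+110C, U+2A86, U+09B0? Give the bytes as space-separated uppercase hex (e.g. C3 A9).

U+AE70: 3-byte form → EA B9 B0.
U+F916: 3-byte form → EF A4 96.
U+A1FD: 3-byte form → EA 87 BD.
U+10B2: 3-byte form → E1 82 B2.
U+10308: 4-byte form → F0 90 8C 88.
U+110C: 3-byte form → E1 84 8C.
U+2A86: 3-byte form → E2 AA 86.
U+09B0: 3-byte form → E0 A6 B0.
Concatenated (25 bytes): EA B9 B0 EF A4 96 EA 87 BD E1 82 B2 F0 90 8C 88 E1 84 8C E2 AA 86 E0 A6 B0.

EA B9 B0 EF A4 96 EA 87 BD E1 82 B2 F0 90 8C 88 E1 84 8C E2 AA 86 E0 A6 B0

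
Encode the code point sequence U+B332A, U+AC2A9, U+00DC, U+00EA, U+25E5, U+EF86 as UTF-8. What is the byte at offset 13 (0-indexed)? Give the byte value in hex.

U+B332A → 4-byte form F2 B3 8C AA at offsets 0–3.
U+AC2A9 → 4-byte form F2 AC 8A A9 at offsets 4–7.
U+00DC → 2-byte form C3 9C at offsets 8–9.
U+00EA → 2-byte form C3 AA at offsets 10–11.
U+25E5 → 3-byte form E2 97 A5 at offsets 12–14.
Offset 13 falls in char 5's range; it's byte 2 of E2 97 A5 = 0x97.

0x97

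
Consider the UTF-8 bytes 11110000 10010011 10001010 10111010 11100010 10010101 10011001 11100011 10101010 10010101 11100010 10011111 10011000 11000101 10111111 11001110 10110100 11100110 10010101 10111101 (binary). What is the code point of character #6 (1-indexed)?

Offset 0: leading byte 0xF0 = 11110000 → 4-byte char #1 = F0 93 8A BA.
Offset 4: leading byte 0xE2 = 11100010 → 3-byte char #2 = E2 95 99.
Offset 7: leading byte 0xE3 = 11100011 → 3-byte char #3 = E3 AA 95.
Offset 10: leading byte 0xE2 = 11100010 → 3-byte char #4 = E2 9F 98.
Offset 13: leading byte 0xC5 = 11000101 → 2-byte char #5 = C5 BF.
Offset 15: leading byte 0xCE = 11001110 → 2-byte char #6 = CE B4.
Leading byte 0xCE = 11001110 matches 110xxxxx → 2-byte sequence.
Byte 1: 0xCE = 11001110, payload 01110 (5 bits).
Byte 2: 0xB4 = 10110100 (10xxxxxx ✓), payload 110100.
Concatenate: 01110110100 = 0x3B4 (11 bits → U+03B4).

U+03B4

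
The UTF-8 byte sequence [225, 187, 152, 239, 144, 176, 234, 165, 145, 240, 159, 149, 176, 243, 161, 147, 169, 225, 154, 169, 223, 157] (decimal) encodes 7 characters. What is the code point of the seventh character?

Offset 0: leading byte 0xE1 = 11100001 → 3-byte char #1 = E1 BB 98.
Offset 3: leading byte 0xEF = 11101111 → 3-byte char #2 = EF 90 B0.
Offset 6: leading byte 0xEA = 11101010 → 3-byte char #3 = EA A5 91.
Offset 9: leading byte 0xF0 = 11110000 → 4-byte char #4 = F0 9F 95 B0.
Offset 13: leading byte 0xF3 = 11110011 → 4-byte char #5 = F3 A1 93 A9.
Offset 17: leading byte 0xE1 = 11100001 → 3-byte char #6 = E1 9A A9.
Offset 20: leading byte 0xDF = 11011111 → 2-byte char #7 = DF 9D.
Leading byte 0xDF = 11011111 matches 110xxxxx → 2-byte sequence.
Byte 1: 0xDF = 11011111, payload 11111 (5 bits).
Byte 2: 0x9D = 10011101 (10xxxxxx ✓), payload 011101.
Concatenate: 11111011101 = 0x7DD (11 bits → U+07DD).

U+07DD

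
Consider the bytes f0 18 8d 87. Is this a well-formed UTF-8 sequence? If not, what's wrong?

Leading byte 0xF0 = 11110000 → 4-byte form.
Byte 2 is 0x18 = 00011000, which is not 10xxxxxx — expected a continuation byte.

invalid (non-continuation byte where continuation expected)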